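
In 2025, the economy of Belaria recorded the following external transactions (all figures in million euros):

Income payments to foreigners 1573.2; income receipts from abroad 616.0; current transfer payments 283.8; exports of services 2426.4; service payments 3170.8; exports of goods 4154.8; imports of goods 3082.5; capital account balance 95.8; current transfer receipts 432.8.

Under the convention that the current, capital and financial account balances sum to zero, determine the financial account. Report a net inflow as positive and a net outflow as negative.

Goods balance = 4154.8 - 3082.5 = 1072.3
Services balance = 2426.4 - 3170.8 = -744.4
Trade balance (goods + services) = 1072.3 + (-744.4) = 327.9
Net primary income = 616.0 - 1573.2 = -957.2
Net secondary income = 432.8 - 283.8 = 149.0
Current account = 327.9 + (-957.2) + 149.0 = -480.3
Financial account = -(-480.3 + 95.8) = 384.5

384.5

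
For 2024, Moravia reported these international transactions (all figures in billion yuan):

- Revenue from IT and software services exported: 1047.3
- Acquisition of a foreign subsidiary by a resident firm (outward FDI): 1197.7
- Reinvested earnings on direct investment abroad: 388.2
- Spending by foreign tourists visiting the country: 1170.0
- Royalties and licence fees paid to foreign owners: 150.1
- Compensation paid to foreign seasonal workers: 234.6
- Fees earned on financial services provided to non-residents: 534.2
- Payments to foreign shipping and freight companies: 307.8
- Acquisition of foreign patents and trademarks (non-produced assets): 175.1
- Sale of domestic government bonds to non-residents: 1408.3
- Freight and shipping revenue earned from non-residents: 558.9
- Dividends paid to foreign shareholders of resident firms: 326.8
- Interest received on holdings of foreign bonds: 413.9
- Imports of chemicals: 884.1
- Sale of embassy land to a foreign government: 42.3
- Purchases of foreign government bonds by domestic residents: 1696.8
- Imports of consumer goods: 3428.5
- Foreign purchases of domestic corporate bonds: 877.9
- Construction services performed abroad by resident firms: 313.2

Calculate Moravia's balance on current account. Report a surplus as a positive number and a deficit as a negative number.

Goods: -884.1 - 3428.5 = -4312.6
Services: 313.2 + 558.9 - 307.8 + 534.2 + 1170.0 + 1047.3 - 150.1 = 3165.7
Primary income: -234.6 + 388.2 - 326.8 + 413.9 = 240.7
Current account = (-4312.6) + 3165.7 + 240.7 = -906.2
(Excluded from the current account — financial account: acquisition of a foreign subsidiary by a resident firm (outward FDI) 1197.7, sale of domestic government bonds to non-residents 1408.3, purchases of foreign government bonds by domestic residents 1696.8, foreign purchases of domestic corporate bonds 877.9; capital account: acquisition of foreign patents and trademarks (non-produced assets) 175.1, sale of embassy land to a foreign government 42.3.)

-906.2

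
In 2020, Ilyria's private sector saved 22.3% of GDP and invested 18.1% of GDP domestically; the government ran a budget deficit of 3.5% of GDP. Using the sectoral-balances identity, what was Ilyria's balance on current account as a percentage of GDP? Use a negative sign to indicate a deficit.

0.7

By the sectoral-balances identity, CA = (S_private - I) + (T - G).
Private balance = 22.3 - 18.1 = 4.2
Government balance (T - G) = -3.5
CA = 4.2 + (-3.5) = 0.7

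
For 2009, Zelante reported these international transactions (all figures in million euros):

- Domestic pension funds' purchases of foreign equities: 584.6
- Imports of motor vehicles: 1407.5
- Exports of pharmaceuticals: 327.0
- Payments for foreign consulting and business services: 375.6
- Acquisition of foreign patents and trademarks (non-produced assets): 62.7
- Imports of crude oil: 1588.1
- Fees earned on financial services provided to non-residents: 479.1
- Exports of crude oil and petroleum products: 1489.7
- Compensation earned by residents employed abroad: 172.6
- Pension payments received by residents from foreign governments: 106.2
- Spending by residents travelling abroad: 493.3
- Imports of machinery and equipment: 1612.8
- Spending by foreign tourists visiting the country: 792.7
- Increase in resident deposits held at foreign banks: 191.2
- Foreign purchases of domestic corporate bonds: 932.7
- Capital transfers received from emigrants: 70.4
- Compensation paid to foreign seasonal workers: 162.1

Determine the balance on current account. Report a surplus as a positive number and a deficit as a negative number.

-2272.1

Goods: -1407.5 + 327.0 - 1588.1 + 1489.7 - 1612.8 = -2791.7
Services: 479.1 + 792.7 - 493.3 - 375.6 = 402.9
Primary income: -162.1 + 172.6 = 10.5
Secondary income: 106.2
Current account = (-2791.7) + 402.9 + 10.5 + 106.2 = -2272.1
(Excluded from the current account — financial account: domestic pension funds' purchases of foreign equities 584.6, increase in resident deposits held at foreign banks 191.2, foreign purchases of domestic corporate bonds 932.7; capital account: acquisition of foreign patents and trademarks (non-produced assets) 62.7, capital transfers received from emigrants 70.4.)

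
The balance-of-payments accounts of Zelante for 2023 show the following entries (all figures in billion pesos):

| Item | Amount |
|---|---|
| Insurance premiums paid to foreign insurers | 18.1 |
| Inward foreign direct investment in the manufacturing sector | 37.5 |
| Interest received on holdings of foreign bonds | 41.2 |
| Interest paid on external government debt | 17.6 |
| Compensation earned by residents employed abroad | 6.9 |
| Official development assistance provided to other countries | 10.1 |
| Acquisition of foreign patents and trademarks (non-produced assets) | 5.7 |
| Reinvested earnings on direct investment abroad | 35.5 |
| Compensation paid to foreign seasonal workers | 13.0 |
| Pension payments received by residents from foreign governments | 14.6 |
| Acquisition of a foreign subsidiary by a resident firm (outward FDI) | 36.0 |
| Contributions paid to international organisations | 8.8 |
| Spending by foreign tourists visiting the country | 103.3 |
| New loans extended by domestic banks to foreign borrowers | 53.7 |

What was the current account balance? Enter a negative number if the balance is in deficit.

Services: -18.1 + 103.3 = 85.2
Primary income: 35.5 - 13.0 + 6.9 - 17.6 + 41.2 = 53.0
Secondary income: -8.8 - 10.1 + 14.6 = -4.3
Current account = 85.2 + 53.0 + (-4.3) = 133.9
(Excluded from the current account — financial account: inward foreign direct investment in the manufacturing sector 37.5, acquisition of a foreign subsidiary by a resident firm (outward FDI) 36.0, new loans extended by domestic banks to foreign borrowers 53.7; capital account: acquisition of foreign patents and trademarks (non-produced assets) 5.7.)

133.9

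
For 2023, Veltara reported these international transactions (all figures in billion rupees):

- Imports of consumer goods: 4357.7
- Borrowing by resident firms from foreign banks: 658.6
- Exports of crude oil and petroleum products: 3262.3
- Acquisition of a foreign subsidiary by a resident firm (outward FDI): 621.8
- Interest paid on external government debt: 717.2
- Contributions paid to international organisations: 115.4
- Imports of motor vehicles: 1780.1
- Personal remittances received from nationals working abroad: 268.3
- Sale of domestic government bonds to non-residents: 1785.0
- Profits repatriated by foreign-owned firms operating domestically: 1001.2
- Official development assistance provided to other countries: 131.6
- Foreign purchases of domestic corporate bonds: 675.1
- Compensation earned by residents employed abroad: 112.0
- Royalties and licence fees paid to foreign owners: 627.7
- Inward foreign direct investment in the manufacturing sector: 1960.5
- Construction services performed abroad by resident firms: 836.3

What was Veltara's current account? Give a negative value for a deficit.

Goods: -1780.1 + 3262.3 - 4357.7 = -2875.5
Services: 836.3 - 627.7 = 208.6
Primary income: 112.0 - 1001.2 - 717.2 = -1606.4
Secondary income: 268.3 - 131.6 - 115.4 = 21.3
Current account = (-2875.5) + 208.6 + (-1606.4) + 21.3 = -4252.0
(Excluded from the current account — financial account: borrowing by resident firms from foreign banks 658.6, acquisition of a foreign subsidiary by a resident firm (outward FDI) 621.8, sale of domestic government bonds to non-residents 1785.0, foreign purchases of domestic corporate bonds 675.1, inward foreign direct investment in the manufacturing sector 1960.5.)

-4252.0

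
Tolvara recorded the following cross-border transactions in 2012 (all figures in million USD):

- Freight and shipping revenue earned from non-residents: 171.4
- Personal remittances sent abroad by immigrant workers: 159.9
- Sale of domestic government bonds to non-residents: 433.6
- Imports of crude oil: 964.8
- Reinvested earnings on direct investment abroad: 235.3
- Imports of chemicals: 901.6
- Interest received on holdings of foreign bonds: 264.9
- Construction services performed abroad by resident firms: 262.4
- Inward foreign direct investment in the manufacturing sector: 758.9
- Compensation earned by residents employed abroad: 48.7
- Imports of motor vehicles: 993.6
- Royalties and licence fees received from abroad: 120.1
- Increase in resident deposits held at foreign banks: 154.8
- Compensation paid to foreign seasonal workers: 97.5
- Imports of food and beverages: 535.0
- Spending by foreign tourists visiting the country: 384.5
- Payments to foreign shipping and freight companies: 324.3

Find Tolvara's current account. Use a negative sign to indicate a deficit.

-2489.4

Goods: -901.6 - 964.8 - 535.0 - 993.6 = -3395.0
Services: 262.4 + 384.5 - 324.3 + 120.1 + 171.4 = 614.1
Primary income: 235.3 + 264.9 - 97.5 + 48.7 = 451.4
Secondary income: -159.9
Current account = (-3395.0) + 614.1 + 451.4 + (-159.9) = -2489.4
(Excluded from the current account — financial account: sale of domestic government bonds to non-residents 433.6, inward foreign direct investment in the manufacturing sector 758.9, increase in resident deposits held at foreign banks 154.8.)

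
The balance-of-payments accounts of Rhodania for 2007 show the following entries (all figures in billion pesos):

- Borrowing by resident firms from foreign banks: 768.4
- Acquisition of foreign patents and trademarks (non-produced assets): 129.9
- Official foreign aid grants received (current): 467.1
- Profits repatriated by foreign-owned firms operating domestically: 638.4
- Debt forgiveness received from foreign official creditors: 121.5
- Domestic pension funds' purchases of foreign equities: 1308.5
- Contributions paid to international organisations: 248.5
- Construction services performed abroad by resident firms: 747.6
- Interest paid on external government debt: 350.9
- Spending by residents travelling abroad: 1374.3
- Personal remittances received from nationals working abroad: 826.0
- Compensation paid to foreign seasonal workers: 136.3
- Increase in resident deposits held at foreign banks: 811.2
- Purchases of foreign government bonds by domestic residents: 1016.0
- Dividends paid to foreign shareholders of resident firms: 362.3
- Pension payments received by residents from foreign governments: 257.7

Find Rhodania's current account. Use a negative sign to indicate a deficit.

Services: 747.6 - 1374.3 = -626.7
Primary income: -638.4 - 362.3 - 350.9 - 136.3 = -1487.9
Secondary income: 467.1 - 248.5 + 257.7 + 826.0 = 1302.3
Current account = (-626.7) + (-1487.9) + 1302.3 = -812.3
(Excluded from the current account — financial account: borrowing by resident firms from foreign banks 768.4, domestic pension funds' purchases of foreign equities 1308.5, increase in resident deposits held at foreign banks 811.2, purchases of foreign government bonds by domestic residents 1016.0; capital account: acquisition of foreign patents and trademarks (non-produced assets) 129.9, debt forgiveness received from foreign official creditors 121.5.)

-812.3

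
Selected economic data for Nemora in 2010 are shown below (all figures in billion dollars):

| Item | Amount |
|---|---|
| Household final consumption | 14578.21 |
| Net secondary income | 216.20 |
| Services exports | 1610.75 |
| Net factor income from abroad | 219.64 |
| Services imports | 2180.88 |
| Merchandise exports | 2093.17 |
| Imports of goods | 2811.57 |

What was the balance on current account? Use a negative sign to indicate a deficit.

Goods balance = 2093.17 - 2811.57 = -718.40
Services balance = 1610.75 - 2180.88 = -570.13
Trade balance (goods + services) = -718.40 + (-570.13) = -1288.53
Net primary income = 219.64
Net secondary income = 216.20
Current account = -1288.53 + 219.64 + 216.20 = -852.69

-852.69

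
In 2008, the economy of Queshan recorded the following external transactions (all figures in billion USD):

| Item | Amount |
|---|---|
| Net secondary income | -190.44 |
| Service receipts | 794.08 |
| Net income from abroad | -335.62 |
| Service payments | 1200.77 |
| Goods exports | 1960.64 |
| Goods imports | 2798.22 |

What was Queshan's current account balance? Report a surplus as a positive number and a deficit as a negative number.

Goods balance = 1960.64 - 2798.22 = -837.58
Services balance = 794.08 - 1200.77 = -406.69
Trade balance (goods + services) = -837.58 + (-406.69) = -1244.27
Net primary income = -335.62
Net secondary income = -190.44
Current account = -1244.27 + (-335.62) + (-190.44) = -1770.33

-1770.33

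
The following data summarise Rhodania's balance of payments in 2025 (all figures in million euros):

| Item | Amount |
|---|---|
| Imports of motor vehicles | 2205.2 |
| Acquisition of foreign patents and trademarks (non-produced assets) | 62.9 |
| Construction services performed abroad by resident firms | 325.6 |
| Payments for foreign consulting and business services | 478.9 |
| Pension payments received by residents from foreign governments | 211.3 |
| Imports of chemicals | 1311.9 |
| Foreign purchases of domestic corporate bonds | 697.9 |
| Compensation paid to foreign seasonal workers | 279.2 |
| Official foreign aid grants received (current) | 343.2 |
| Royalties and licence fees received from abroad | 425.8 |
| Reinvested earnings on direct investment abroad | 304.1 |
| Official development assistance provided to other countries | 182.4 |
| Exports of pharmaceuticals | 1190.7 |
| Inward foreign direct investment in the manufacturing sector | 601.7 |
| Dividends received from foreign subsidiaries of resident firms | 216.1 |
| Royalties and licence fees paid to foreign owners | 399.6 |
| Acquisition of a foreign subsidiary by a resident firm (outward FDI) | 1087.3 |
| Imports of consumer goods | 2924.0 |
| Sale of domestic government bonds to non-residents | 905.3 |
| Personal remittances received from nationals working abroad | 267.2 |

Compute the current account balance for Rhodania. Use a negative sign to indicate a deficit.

Goods: -2205.2 - 2924.0 - 1311.9 + 1190.7 = -5250.4
Services: -399.6 + 325.6 - 478.9 + 425.8 = -127.1
Primary income: 216.1 + 304.1 - 279.2 = 241.0
Secondary income: 343.2 + 211.3 - 182.4 + 267.2 = 639.3
Current account = (-5250.4) + (-127.1) + 241.0 + 639.3 = -4497.2
(Excluded from the current account — capital account: acquisition of foreign patents and trademarks (non-produced assets) 62.9; financial account: foreign purchases of domestic corporate bonds 697.9, inward foreign direct investment in the manufacturing sector 601.7, acquisition of a foreign subsidiary by a resident firm (outward FDI) 1087.3, sale of domestic government bonds to non-residents 905.3.)

-4497.2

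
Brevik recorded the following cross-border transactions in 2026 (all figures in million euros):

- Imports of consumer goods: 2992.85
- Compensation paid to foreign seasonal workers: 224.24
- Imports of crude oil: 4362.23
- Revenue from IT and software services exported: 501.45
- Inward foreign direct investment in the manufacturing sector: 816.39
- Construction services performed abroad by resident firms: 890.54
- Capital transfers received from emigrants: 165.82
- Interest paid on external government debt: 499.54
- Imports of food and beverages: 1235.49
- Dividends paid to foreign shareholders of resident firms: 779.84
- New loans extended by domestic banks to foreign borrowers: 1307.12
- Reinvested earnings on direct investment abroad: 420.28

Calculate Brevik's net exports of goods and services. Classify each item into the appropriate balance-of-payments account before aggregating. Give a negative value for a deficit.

-7198.58

Goods: -1235.49 - 4362.23 - 2992.85 = -8590.57
Services: 890.54 + 501.45 = 1391.99
Trade balance = -8590.57 + 1391.99 = -7198.58
(Excluded from the trade balance — primary income: compensation paid to foreign seasonal workers 224.24, interest paid on external government debt 499.54, dividends paid to foreign shareholders of resident firms 779.84, reinvested earnings on direct investment abroad 420.28; financial account: inward foreign direct investment in the manufacturing sector 816.39, new loans extended by domestic banks to foreign borrowers 1307.12; capital account: capital transfers received from emigrants 165.82.)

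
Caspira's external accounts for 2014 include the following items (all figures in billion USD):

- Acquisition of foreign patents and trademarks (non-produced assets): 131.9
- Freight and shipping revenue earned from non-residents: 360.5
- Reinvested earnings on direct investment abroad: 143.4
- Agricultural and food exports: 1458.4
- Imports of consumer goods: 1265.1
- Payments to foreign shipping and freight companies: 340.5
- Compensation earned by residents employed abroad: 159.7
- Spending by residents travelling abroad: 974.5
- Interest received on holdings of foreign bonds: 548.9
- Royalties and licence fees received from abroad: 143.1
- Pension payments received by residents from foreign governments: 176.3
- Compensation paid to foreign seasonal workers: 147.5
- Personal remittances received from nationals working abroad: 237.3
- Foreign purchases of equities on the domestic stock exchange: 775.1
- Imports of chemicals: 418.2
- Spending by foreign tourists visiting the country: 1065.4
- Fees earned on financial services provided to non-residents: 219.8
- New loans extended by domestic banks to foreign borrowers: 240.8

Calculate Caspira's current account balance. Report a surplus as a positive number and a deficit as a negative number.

1367.0

Goods: -418.2 - 1265.1 + 1458.4 = -224.9
Services: 360.5 - 340.5 + 143.1 + 219.8 + 1065.4 - 974.5 = 473.8
Primary income: 159.7 - 147.5 + 143.4 + 548.9 = 704.5
Secondary income: 237.3 + 176.3 = 413.6
Current account = (-224.9) + 473.8 + 704.5 + 413.6 = 1367.0
(Excluded from the current account — capital account: acquisition of foreign patents and trademarks (non-produced assets) 131.9; financial account: foreign purchases of equities on the domestic stock exchange 775.1, new loans extended by domestic banks to foreign borrowers 240.8.)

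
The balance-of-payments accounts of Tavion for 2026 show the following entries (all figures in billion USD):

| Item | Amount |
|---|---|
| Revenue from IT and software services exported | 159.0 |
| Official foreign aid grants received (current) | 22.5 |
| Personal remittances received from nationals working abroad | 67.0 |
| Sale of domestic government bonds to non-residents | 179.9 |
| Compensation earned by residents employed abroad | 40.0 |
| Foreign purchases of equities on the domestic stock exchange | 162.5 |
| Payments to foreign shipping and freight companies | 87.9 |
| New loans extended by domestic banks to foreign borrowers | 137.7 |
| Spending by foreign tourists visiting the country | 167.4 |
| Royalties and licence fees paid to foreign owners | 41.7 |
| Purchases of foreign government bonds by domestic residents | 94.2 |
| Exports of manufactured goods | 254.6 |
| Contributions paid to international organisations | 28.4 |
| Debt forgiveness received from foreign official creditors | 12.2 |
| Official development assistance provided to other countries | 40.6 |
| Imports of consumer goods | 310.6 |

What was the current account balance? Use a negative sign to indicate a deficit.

201.3

Goods: -310.6 + 254.6 = -56.0
Services: -87.9 + 167.4 + 159.0 - 41.7 = 196.8
Primary income: 40.0
Secondary income: -40.6 + 22.5 + 67.0 - 28.4 = 20.5
Current account = (-56.0) + 196.8 + 40.0 + 20.5 = 201.3
(Excluded from the current account — financial account: sale of domestic government bonds to non-residents 179.9, foreign purchases of equities on the domestic stock exchange 162.5, new loans extended by domestic banks to foreign borrowers 137.7, purchases of foreign government bonds by domestic residents 94.2; capital account: debt forgiveness received from foreign official creditors 12.2.)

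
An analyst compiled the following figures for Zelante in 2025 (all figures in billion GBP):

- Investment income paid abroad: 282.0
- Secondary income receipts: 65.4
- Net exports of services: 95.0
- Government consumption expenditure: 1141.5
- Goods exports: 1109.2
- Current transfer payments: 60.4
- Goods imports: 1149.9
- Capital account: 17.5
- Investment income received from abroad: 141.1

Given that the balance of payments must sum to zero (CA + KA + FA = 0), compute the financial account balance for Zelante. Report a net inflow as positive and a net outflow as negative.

Goods balance = 1109.2 - 1149.9 = -40.7
Services balance = 95.0
Trade balance (goods + services) = -40.7 + 95.0 = 54.3
Net primary income = 141.1 - 282.0 = -140.9
Net secondary income = 65.4 - 60.4 = 5.0
Current account = 54.3 + (-140.9) + 5.0 = -81.6
Financial account = -(-81.6 + 17.5) = 64.1

64.1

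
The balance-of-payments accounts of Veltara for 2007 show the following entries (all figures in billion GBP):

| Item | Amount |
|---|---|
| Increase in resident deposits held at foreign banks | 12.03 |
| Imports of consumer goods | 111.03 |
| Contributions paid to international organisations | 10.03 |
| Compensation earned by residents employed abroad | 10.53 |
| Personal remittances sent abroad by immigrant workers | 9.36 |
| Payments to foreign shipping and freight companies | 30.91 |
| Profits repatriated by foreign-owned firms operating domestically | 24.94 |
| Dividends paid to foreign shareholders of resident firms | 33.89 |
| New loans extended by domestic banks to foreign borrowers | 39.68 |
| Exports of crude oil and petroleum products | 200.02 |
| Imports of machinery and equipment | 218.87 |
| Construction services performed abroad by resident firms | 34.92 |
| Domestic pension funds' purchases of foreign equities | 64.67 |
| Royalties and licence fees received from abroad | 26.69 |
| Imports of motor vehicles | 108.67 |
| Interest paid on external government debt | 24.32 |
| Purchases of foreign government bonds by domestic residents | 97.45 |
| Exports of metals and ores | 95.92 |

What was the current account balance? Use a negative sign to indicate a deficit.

-203.94

Goods: 200.02 - 111.03 - 218.87 - 108.67 + 95.92 = -142.63
Services: 34.92 - 30.91 + 26.69 = 30.70
Primary income: -24.94 + 10.53 - 33.89 - 24.32 = -72.62
Secondary income: -9.36 - 10.03 = -19.39
Current account = (-142.63) + 30.70 + (-72.62) + (-19.39) = -203.94
(Excluded from the current account — financial account: increase in resident deposits held at foreign banks 12.03, new loans extended by domestic banks to foreign borrowers 39.68, domestic pension funds' purchases of foreign equities 64.67, purchases of foreign government bonds by domestic residents 97.45.)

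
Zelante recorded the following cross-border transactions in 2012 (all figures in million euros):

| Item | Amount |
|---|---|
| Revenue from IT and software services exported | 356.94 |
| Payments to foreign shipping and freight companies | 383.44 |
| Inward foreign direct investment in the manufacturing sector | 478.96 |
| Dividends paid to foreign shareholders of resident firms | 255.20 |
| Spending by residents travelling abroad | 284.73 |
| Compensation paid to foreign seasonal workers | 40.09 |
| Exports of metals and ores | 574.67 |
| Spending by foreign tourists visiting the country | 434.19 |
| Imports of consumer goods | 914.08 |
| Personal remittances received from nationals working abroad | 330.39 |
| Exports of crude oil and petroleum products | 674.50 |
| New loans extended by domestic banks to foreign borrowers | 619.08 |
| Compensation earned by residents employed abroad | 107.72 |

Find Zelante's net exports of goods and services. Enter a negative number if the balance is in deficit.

Goods: 674.50 - 914.08 + 574.67 = 335.09
Services: 434.19 - 284.73 + 356.94 - 383.44 = 122.96
Trade balance = 335.09 + 122.96 = 458.05
(Excluded from the trade balance — financial account: inward foreign direct investment in the manufacturing sector 478.96, new loans extended by domestic banks to foreign borrowers 619.08; primary income: dividends paid to foreign shareholders of resident firms 255.20, compensation paid to foreign seasonal workers 40.09, compensation earned by residents employed abroad 107.72; secondary income: personal remittances received from nationals working abroad 330.39.)

458.05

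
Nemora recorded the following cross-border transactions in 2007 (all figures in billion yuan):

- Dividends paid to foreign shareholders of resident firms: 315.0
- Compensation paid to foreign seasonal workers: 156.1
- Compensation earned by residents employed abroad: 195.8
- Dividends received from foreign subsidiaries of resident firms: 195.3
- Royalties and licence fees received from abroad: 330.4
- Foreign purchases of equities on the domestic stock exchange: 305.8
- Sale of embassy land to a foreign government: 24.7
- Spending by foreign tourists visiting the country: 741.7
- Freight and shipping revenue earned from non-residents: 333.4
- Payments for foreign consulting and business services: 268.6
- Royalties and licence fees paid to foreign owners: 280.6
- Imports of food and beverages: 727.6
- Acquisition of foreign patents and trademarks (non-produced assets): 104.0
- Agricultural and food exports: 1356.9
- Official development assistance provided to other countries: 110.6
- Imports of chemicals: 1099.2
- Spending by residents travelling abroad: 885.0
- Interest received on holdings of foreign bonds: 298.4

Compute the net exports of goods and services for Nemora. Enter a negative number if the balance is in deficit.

-498.6

Goods: 1356.9 - 727.6 - 1099.2 = -469.9
Services: -885.0 + 333.4 - 268.6 - 280.6 + 741.7 + 330.4 = -28.7
Trade balance = -469.9 + (-28.7) = -498.6
(Excluded from the trade balance — primary income: dividends paid to foreign shareholders of resident firms 315.0, compensation paid to foreign seasonal workers 156.1, compensation earned by residents employed abroad 195.8, dividends received from foreign subsidiaries of resident firms 195.3, interest received on holdings of foreign bonds 298.4; financial account: foreign purchases of equities on the domestic stock exchange 305.8; capital account: sale of embassy land to a foreign government 24.7, acquisition of foreign patents and trademarks (non-produced assets) 104.0; secondary income: official development assistance provided to other countries 110.6.)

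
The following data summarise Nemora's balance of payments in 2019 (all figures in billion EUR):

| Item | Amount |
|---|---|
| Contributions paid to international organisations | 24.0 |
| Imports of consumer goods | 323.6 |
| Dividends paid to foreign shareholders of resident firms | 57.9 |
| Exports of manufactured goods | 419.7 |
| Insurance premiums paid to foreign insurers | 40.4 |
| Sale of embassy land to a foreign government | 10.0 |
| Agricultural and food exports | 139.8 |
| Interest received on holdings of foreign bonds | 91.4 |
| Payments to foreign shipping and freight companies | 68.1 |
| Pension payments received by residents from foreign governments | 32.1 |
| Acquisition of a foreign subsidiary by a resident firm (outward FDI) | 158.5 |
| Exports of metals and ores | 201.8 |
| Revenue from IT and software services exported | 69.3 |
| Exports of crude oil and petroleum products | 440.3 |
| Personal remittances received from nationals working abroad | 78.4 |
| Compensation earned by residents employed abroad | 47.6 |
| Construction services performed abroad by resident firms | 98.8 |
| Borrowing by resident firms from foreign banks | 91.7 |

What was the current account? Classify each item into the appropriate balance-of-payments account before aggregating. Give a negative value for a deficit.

1105.2

Goods: -323.6 + 139.8 + 201.8 + 440.3 + 419.7 = 878.0
Services: -68.1 + 69.3 - 40.4 + 98.8 = 59.6
Primary income: -57.9 + 47.6 + 91.4 = 81.1
Secondary income: -24.0 + 78.4 + 32.1 = 86.5
Current account = 878.0 + 59.6 + 81.1 + 86.5 = 1105.2
(Excluded from the current account — capital account: sale of embassy land to a foreign government 10.0; financial account: acquisition of a foreign subsidiary by a resident firm (outward FDI) 158.5, borrowing by resident firms from foreign banks 91.7.)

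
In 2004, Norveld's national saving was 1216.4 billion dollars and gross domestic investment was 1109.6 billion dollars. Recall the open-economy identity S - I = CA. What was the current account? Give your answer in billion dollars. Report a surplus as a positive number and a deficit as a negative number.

S - I = CA (net lending to the rest of the world).
CA = S - I = 1216.4 - 1109.6 = 106.8

106.8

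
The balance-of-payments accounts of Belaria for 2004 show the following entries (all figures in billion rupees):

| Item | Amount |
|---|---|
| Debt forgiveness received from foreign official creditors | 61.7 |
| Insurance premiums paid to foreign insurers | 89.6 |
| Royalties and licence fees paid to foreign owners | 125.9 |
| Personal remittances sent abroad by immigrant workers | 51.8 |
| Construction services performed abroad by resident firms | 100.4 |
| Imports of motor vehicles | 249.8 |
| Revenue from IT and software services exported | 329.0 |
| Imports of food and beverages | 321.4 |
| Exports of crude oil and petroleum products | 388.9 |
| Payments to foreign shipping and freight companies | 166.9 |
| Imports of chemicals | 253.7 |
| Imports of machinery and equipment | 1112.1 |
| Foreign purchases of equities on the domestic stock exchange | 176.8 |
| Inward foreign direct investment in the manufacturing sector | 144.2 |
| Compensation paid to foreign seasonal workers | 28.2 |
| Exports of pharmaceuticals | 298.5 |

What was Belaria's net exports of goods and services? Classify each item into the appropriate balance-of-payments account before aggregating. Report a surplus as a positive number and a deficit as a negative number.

-1202.6

Goods: 388.9 - 249.8 - 253.7 - 1112.1 - 321.4 + 298.5 = -1249.6
Services: 329.0 - 166.9 - 89.6 + 100.4 - 125.9 = 47.0
Trade balance = -1249.6 + 47.0 = -1202.6
(Excluded from the trade balance — capital account: debt forgiveness received from foreign official creditors 61.7; secondary income: personal remittances sent abroad by immigrant workers 51.8; financial account: foreign purchases of equities on the domestic stock exchange 176.8, inward foreign direct investment in the manufacturing sector 144.2; primary income: compensation paid to foreign seasonal workers 28.2.)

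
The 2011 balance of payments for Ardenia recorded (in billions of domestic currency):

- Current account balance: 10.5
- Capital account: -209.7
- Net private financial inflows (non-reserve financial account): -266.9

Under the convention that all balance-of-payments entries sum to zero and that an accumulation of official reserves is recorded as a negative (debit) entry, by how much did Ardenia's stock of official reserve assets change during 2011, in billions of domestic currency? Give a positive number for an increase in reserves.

Official reserve transactions balance = -(10.5 + (-209.7) + (-266.9)) = 466.1
An accumulation of reserves is recorded as a debit (negative entry), so the change in the stock of reserves is the negative of that balance.
Change in official reserves = -(466.1) = -466.1

-466.1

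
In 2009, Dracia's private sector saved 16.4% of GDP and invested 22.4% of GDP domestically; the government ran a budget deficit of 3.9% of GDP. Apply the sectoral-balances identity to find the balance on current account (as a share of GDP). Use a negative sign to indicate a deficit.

By the sectoral-balances identity, CA = (S_private - I) + (T - G).
Private balance = 16.4 - 22.4 = -6.0
Government balance (T - G) = -3.9
CA = -6.0 + (-3.9) = -9.9

-9.9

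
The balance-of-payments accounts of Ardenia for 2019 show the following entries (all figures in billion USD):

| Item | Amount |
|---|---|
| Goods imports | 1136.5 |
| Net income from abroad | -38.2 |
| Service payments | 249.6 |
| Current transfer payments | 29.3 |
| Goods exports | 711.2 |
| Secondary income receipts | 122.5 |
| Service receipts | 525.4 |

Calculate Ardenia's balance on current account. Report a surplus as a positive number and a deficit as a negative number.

-94.5

Goods balance = 711.2 - 1136.5 = -425.3
Services balance = 525.4 - 249.6 = 275.8
Trade balance (goods + services) = -425.3 + 275.8 = -149.5
Net primary income = -38.2
Net secondary income = 122.5 - 29.3 = 93.2
Current account = -149.5 + (-38.2) + 93.2 = -94.5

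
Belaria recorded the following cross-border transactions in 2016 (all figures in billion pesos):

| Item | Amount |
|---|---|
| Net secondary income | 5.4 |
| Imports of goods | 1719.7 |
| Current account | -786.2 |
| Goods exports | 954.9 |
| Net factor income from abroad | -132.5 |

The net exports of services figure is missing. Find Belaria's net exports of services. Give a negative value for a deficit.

Current account = goods balance + services balance + net primary income + net secondary income
Sum of the known components = -891.9
Net exports of services = CA - (known components) = -786.2 - (-891.9) = 105.7

105.7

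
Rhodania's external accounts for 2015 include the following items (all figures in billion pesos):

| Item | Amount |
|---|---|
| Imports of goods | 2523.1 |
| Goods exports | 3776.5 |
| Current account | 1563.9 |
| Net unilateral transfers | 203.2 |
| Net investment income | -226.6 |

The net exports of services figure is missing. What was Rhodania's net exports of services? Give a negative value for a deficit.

333.9

Current account = goods balance + services balance + net primary income + net secondary income
Sum of the known components = 1230.0
Net exports of services = CA - (known components) = 1563.9 - 1230.0 = 333.9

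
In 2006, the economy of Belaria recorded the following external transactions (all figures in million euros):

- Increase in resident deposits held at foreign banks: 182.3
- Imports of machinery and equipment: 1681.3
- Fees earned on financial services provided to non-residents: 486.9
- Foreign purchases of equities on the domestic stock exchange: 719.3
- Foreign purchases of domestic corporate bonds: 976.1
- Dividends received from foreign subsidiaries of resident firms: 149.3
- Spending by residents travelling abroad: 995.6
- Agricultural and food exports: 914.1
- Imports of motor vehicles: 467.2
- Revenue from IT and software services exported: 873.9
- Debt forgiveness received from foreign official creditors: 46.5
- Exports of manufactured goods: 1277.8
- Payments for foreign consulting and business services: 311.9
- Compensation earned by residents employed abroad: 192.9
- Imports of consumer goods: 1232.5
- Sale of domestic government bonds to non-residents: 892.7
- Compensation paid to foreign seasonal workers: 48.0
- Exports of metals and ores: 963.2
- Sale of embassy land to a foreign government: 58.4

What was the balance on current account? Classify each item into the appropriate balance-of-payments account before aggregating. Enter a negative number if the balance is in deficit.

121.6

Goods: -1681.3 - 1232.5 - 467.2 + 914.1 + 1277.8 + 963.2 = -225.9
Services: -311.9 + 873.9 - 995.6 + 486.9 = 53.3
Primary income: 192.9 - 48.0 + 149.3 = 294.2
Current account = (-225.9) + 53.3 + 294.2 = 121.6
(Excluded from the current account — financial account: increase in resident deposits held at foreign banks 182.3, foreign purchases of equities on the domestic stock exchange 719.3, foreign purchases of domestic corporate bonds 976.1, sale of domestic government bonds to non-residents 892.7; capital account: debt forgiveness received from foreign official creditors 46.5, sale of embassy land to a foreign government 58.4.)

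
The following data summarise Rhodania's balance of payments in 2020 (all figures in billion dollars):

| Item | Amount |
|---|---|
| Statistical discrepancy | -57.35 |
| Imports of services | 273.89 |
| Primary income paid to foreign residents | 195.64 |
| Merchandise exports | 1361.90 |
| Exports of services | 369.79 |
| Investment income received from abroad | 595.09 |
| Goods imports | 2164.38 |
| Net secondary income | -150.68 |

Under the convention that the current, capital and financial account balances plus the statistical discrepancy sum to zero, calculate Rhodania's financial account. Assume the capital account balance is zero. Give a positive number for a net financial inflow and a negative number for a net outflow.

515.16

Goods balance = 1361.90 - 2164.38 = -802.48
Services balance = 369.79 - 273.89 = 95.90
Trade balance (goods + services) = -802.48 + 95.90 = -706.58
Net primary income = 595.09 - 195.64 = 399.45
Net secondary income = -150.68
Current account = -706.58 + 399.45 + (-150.68) = -457.81
Financial account = -(-457.81 + (-57.35)) = 515.16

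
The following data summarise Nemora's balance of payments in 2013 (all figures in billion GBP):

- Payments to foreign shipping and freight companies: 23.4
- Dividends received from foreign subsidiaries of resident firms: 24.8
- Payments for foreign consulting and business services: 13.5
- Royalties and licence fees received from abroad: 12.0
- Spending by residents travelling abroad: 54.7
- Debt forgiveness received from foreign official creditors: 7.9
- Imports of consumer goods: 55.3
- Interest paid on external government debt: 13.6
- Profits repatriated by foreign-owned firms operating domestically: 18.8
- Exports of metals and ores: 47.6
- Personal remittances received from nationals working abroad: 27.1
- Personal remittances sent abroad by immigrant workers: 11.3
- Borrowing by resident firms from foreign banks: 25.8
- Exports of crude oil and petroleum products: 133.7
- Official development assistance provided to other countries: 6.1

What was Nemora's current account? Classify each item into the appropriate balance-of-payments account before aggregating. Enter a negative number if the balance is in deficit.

Goods: 133.7 + 47.6 - 55.3 = 126.0
Services: -13.5 - 54.7 - 23.4 + 12.0 = -79.6
Primary income: 24.8 - 13.6 - 18.8 = -7.6
Secondary income: 27.1 - 11.3 - 6.1 = 9.7
Current account = 126.0 + (-79.6) + (-7.6) + 9.7 = 48.5
(Excluded from the current account — capital account: debt forgiveness received from foreign official creditors 7.9; financial account: borrowing by resident firms from foreign banks 25.8.)

48.5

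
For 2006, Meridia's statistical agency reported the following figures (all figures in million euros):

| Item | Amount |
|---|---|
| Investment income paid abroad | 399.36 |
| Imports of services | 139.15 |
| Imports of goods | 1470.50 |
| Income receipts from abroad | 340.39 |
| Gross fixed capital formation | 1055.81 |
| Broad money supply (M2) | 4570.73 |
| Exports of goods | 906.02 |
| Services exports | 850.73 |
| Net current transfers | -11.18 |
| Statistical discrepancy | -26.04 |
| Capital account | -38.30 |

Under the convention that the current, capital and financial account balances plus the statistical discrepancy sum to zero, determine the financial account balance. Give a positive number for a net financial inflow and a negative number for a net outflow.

Goods balance = 906.02 - 1470.50 = -564.48
Services balance = 850.73 - 139.15 = 711.58
Trade balance (goods + services) = -564.48 + 711.58 = 147.10
Net primary income = 340.39 - 399.36 = -58.97
Net secondary income = -11.18
Current account = 147.10 + (-58.97) + (-11.18) = 76.95
Financial account = -(76.95 + (-38.30) + (-26.04)) = -12.61

-12.61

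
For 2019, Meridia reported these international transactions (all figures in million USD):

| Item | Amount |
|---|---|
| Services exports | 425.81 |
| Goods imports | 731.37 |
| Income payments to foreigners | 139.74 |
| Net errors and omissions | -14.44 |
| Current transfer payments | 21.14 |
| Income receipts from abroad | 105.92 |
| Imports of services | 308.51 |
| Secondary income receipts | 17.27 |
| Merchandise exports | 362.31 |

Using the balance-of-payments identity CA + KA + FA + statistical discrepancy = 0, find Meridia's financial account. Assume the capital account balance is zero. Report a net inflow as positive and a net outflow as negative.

Goods balance = 362.31 - 731.37 = -369.06
Services balance = 425.81 - 308.51 = 117.30
Trade balance (goods + services) = -369.06 + 117.30 = -251.76
Net primary income = 105.92 - 139.74 = -33.82
Net secondary income = 17.27 - 21.14 = -3.87
Current account = -251.76 + (-33.82) + (-3.87) = -289.45
Financial account = -(-289.45 + (-14.44)) = 303.89

303.89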